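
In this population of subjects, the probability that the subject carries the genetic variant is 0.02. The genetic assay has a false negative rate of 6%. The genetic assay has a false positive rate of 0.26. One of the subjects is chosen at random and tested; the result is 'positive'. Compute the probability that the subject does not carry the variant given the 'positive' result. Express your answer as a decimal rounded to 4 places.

P(¬H | E) ≈ 0.9313

Let H be the event that the subject carries the genetic variant. P(H) = 0.02, so P(¬H) = 0.98. With E the 'positive' result, P(E|H) = 0.94 and P(E|¬H) = 0.26.
P(E) = 0.94·0.02 + 0.26·0.98 = 0.018800 + 0.25480 = 0.27360.
By Bayes' theorem, P(H|E) = 0.018800 / 0.27360 = 0.0687. Hence P(¬H|E) = 1 − 0.0687 = 0.9313.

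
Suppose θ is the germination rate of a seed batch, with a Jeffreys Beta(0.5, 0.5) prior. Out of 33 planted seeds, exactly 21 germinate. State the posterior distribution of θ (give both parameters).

Posterior: Beta(21.5, 12.5)

Observing 21 successes and 12 failures updates Beta(0.5, 0.5) by adding the success and failure counts to the two shape parameters: α = 0.5+21 = 21.5, β = 0.5+12 = 12.5.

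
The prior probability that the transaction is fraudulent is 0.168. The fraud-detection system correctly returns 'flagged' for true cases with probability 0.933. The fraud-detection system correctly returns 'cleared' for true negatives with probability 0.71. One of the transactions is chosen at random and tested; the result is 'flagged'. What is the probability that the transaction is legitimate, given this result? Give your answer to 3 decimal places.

Let H be the event that the transaction is fraudulent. P(H) = 0.168, so P(¬H) = 0.832. With E the 'flagged' result, P(E|H) = 0.933 and P(E|¬H) = 0.29.
P(E) = 0.933·0.168 + 0.29·0.832 = 0.15674 + 0.24128 = 0.39802.
By Bayes' theorem, P(H|E) = 0.15674 / 0.39802 = 0.394. Hence P(¬H|E) = 1 − 0.394 = 0.606.

P(¬H | E) ≈ 0.606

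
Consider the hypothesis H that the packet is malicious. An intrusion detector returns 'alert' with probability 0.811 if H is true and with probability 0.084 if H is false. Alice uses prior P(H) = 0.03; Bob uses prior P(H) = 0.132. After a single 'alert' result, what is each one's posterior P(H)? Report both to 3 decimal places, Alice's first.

The likelihood ratio for an 'alert' result is 0.811/0.084 = 9.6548.
Alice: prior odds 0.03/0.97 = 0.030928; posterior odds 0.29860; posterior probability 0.230.
Bob: prior odds 0.132/0.868 = 0.15207; posterior odds 1.4682; posterior probability 0.595.

Alice: 0.230; Bob: 0.595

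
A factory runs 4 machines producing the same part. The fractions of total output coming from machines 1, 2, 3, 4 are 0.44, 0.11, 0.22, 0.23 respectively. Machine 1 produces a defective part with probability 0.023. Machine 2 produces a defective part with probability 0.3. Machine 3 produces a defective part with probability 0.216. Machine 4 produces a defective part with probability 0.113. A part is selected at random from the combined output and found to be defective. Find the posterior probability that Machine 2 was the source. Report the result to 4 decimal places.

Posterior probability ≈ 0.2829

P(defective|M1) = 0.023; P(defective|M2) = 0.3; P(defective|M3) = 0.216; P(defective|M4) = 0.113.
Prior × likelihood for each source: 0.44·0.023=0.01012, 0.11·0.3=0.03300, 0.22·0.216=0.04752, 0.23·0.113=0.02599. Summing gives P(defective) = 0.11663.
P(Machine 2 | defective) = 0.03300 / 0.11663 = 0.2829.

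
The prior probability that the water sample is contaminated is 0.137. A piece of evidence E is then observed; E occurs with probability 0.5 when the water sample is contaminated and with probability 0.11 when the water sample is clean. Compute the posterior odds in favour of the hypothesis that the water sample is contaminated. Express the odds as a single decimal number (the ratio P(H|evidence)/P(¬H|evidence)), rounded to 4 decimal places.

Posterior odds ≈ 0.7216

Prior odds = 0.137/(1−0.137) = 0.15875. In log-odds, ln(0.15875) = -1.8404.
Add log likelihood ratio: ln(4.5455) = 1.5141.
Posterior log-odds = -0.32631, so posterior odds = exp(-0.32631) = 0.72158.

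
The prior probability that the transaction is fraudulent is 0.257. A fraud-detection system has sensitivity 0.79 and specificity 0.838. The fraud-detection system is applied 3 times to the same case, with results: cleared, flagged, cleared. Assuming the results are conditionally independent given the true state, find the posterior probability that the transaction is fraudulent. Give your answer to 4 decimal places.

Posterior P(H) ≈ 0.0958

Let H be the event that the transaction is fraudulent; start with P(H) = 0.257. P('flagged'|H) = 0.79, P('flagged'|¬H) = 0.162.
Update on result 1 ('cleared'): P(H) ← 0.21·0.2570 / (0.21·0.2570 + 0.838·0.7430) = 0.053970/0.67660 = 0.0798.
Update on result 2 ('flagged'): P(H) ← 0.79·0.0798 / (0.79·0.0798 + 0.162·0.9202) = 0.063015/0.21209 = 0.2971.
Update on result 3 ('cleared'): P(H) ← 0.21·0.2971 / (0.21·0.2971 + 0.838·0.7029) = 0.062393/0.65141 = 0.0958.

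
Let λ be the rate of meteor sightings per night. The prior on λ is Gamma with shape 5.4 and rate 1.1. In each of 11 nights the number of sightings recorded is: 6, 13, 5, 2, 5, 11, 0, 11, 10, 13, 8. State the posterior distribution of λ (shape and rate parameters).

Posterior: Gamma(shape=89.4, rate=12.1)

Total count ∑xᵢ = 84 over n = 11 nights.
Gamma is conjugate to the Poisson likelihood: posterior is Gamma(shape = 5.4+84 = 89.4, rate = 1.1+11 = 12.1).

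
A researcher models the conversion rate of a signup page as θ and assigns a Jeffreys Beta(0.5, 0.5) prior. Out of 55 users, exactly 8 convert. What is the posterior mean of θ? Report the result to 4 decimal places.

Posterior mean ≈ 0.1518

The binomial likelihood is conjugate to the Beta prior: with 8 successes and 47 failures, the posterior is Beta(0.5+8, 0.5+47) = Beta(8.5, 47.5).
Posterior mean = α/(α+β) = 8.5/56 = 0.1518.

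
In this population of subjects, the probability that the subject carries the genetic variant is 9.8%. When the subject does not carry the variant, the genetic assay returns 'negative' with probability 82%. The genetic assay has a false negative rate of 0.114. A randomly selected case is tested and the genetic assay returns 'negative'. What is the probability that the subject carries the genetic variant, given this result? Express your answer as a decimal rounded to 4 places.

P(H | E) ≈ 0.0149

Let H be the event that the subject carries the genetic variant. P(H) = 0.098, so P(¬H) = 0.902. With E the 'negative' result, P(E|H) = 0.114 and P(E|¬H) = 0.82.
P(E) = 0.114·0.098 + 0.82·0.902 = 0.011172 + 0.73964 = 0.75081.
By Bayes' theorem, P(H|E) = 0.011172 / 0.75081 = 0.0149.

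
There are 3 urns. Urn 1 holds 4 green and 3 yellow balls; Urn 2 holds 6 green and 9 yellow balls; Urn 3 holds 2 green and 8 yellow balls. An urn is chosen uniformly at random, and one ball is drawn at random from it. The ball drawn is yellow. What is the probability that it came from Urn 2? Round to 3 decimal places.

Tabulate prior·likelihood by source: [1] prior 0.333333, lik 0.4286, product 0.1429; [2] prior 0.333333, lik 0.6, product 0.2000; [3] prior 0.333333, lik 0.8, product 0.2667.
Normalizing constant = 0.60952; the posterior for Urn 2 is its product over the sum, 0.2000/0.60952 = 0.328.

Posterior probability ≈ 0.328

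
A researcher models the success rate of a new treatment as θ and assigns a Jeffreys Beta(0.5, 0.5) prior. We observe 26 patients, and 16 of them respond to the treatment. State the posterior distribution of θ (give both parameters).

Observing 16 successes and 10 failures updates Beta(0.5, 0.5) by adding the success and failure counts to the two shape parameters: α = 0.5+16 = 16.5, β = 0.5+10 = 10.5.

Posterior: Beta(16.5, 10.5)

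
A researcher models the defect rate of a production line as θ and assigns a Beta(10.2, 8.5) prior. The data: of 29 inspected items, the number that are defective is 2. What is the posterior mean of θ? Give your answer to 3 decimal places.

Posterior mean ≈ 0.256

The binomial likelihood is conjugate to the Beta prior: with 2 successes and 27 failures, the posterior is Beta(10.2+2, 8.5+27) = Beta(12.2, 35.5).
E[θ | data] = 12.2/(12.2+35.5) = 0.256.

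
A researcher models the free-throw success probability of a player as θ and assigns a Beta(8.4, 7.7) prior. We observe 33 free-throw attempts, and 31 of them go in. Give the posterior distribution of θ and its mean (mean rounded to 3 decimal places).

Posterior: Beta(39.4, 9.7); mean ≈ 0.802

The binomial likelihood is conjugate to the Beta prior: with 31 successes and 2 failures, the posterior is Beta(8.4+31, 7.7+2) = Beta(39.4, 9.7).
Posterior mean = α/(α+β) = 39.4/49.1 = 0.802.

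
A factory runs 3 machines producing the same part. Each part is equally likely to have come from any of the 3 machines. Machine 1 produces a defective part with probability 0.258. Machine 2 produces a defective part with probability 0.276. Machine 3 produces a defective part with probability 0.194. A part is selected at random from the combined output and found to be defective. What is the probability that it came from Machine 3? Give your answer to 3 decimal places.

Posterior probability ≈ 0.266

Tabulate prior·likelihood by source: [1] prior 0.333333, lik 0.258, product 0.08600; [2] prior 0.333333, lik 0.276, product 0.09200; [3] prior 0.333333, lik 0.194, product 0.06467.
Normalizing constant = 0.24267; the posterior for Machine 3 is its product over the sum, 0.06467/0.24267 = 0.266.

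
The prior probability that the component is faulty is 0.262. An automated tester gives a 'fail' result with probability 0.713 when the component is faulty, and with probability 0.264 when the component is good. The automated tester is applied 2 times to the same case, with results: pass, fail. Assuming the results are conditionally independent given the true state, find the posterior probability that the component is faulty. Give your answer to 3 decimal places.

Let H be the event that the component is faulty; start with P(H) = 0.262. P('fail'|H) = 0.713, P('fail'|¬H) = 0.264.
Update on result 1 ('pass'): P(H) ← 0.287·0.2620 / (0.287·0.2620 + 0.736·0.7380) = 0.075194/0.61836 = 0.1216.
Update on result 2 ('fail'): P(H) ← 0.713·0.1216 / (0.713·0.1216 + 0.264·0.8784) = 0.086702/0.31860 = 0.2721.

Posterior P(H) ≈ 0.272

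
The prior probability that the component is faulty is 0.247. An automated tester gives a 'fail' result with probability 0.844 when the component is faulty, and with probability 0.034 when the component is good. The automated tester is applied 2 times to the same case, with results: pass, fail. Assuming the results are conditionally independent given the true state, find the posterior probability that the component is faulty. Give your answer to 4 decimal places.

Let H be the event that the component is faulty; start with P(H) = 0.247. P('fail'|H) = 0.844, P('fail'|¬H) = 0.034.
Update on result 1 ('pass'): P(H) ← 0.156·0.2470 / (0.156·0.2470 + 0.966·0.7530) = 0.038532/0.76593 = 0.0503.
Update on result 2 ('fail'): P(H) ← 0.844·0.0503 / (0.844·0.0503 + 0.034·0.9497) = 0.042460/0.074749 = 0.5680.

Posterior P(H) ≈ 0.5680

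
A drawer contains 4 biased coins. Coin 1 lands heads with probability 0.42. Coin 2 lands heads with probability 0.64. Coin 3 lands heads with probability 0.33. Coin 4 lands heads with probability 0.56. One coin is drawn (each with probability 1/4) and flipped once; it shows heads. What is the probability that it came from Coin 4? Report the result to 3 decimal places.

Posterior probability ≈ 0.287

Tabulate prior·likelihood by source: [1] prior 0.25, lik 0.42, product 0.1050; [2] prior 0.25, lik 0.64, product 0.1600; [3] prior 0.25, lik 0.33, product 0.08250; [4] prior 0.25, lik 0.56, product 0.1400.
Normalizing constant = 0.48750; the posterior for Coin 4 is its product over the sum, 0.1400/0.48750 = 0.287.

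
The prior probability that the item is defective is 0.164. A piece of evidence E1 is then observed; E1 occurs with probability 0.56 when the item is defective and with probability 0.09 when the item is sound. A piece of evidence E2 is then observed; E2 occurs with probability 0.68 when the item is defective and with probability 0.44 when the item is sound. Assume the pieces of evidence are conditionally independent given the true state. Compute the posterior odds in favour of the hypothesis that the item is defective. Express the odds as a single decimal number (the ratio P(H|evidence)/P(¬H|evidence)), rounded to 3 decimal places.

Prior odds = 0.164/(1−0.164) = 0.19617. In log-odds, ln(0.19617) = -1.6288.
Add log likelihood ratios: ln(6.2222) + ln(1.5455) = 2.2634.
Posterior log-odds = 0.63468, so posterior odds = exp(0.63468) = 1.8864.

Posterior odds ≈ 1.886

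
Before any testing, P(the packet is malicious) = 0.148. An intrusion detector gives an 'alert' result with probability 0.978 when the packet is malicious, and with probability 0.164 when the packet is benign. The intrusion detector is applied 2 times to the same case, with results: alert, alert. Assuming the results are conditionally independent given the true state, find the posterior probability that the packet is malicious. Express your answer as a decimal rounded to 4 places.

Posterior P(H) ≈ 0.8607

Let H be the event that the packet is malicious; start with P(H) = 0.148. P('alert'|H) = 0.978, P('alert'|¬H) = 0.164.
Update on result 1 ('alert'): P(H) ← 0.978·0.1480 / (0.978·0.1480 + 0.164·0.8520) = 0.14474/0.28447 = 0.5088.
Update on result 2 ('alert'): P(H) ← 0.978·0.5088 / (0.978·0.5088 + 0.164·0.4912) = 0.49762/0.57818 = 0.8607.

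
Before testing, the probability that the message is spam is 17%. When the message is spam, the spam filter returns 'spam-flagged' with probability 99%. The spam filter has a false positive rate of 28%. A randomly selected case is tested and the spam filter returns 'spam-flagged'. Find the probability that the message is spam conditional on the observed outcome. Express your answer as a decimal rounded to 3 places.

P(H | E) ≈ 0.420

Let H be the event that the message is spam. P(H) = 0.17, so P(¬H) = 0.83. With E the 'spam-flagged' result, P(E|H) = 0.99 and P(E|¬H) = 0.28.
P(E) = 0.99·0.17 + 0.28·0.83 = 0.16830 + 0.23240 = 0.40070.
By Bayes' theorem, P(H|E) = 0.16830 / 0.40070 = 0.420.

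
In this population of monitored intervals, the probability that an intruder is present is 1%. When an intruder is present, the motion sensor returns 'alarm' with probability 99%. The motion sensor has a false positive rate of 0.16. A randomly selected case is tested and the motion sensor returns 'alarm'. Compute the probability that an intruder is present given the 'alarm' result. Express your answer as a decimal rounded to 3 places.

Let H be the event that an intruder is present. P(H) = 0.01, so P(¬H) = 0.99. With E the 'alarm' result, P(E|H) = 0.99 and P(E|¬H) = 0.16.
P(E) = 0.99·0.01 + 0.16·0.99 = 0.0099000 + 0.15840 = 0.16830.
By Bayes' theorem, P(H|E) = 0.0099000 / 0.16830 = 0.059.

P(H | E) ≈ 0.059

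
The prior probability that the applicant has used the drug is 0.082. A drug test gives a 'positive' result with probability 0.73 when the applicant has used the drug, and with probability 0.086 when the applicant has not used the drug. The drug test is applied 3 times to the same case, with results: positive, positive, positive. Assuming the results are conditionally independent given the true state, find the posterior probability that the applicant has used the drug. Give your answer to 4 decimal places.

Posterior P(H) ≈ 0.9820

With H the event that the applicant has used the drug, the joint likelihood of the observed sequence is P(data|H) = 0.73·0.73·0.73 = 0.38902 and P(data|¬H) = 0.086·0.086·0.086 = 0.00063606.
Bayes: P(H|data) = 0.082·0.38902 / (0.082·0.38902 + 0.918·0.00063606) = 0.031899/0.032483 = 0.9820.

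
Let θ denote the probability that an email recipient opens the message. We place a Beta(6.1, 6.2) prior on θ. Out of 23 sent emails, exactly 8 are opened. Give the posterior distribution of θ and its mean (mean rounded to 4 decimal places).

Observing 8 successes and 15 failures updates Beta(6.1, 6.2) by adding the success and failure counts to the two shape parameters: α = 6.1+8 = 14.1, β = 6.2+15 = 21.2.
Posterior mean = α/(α+β) = 14.1/35.3 = 0.3994.

Posterior: Beta(14.1, 21.2); mean ≈ 0.3994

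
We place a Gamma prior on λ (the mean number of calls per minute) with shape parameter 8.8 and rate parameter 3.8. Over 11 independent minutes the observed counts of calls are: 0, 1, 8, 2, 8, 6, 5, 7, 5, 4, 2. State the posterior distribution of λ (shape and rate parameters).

Posterior: Gamma(shape=56.8, rate=14.8)

The Poisson likelihood adds the total count to the shape and the number of exposure periods to the rate. Here ∑xᵢ = 48 and n = 11, so shape 8.8→56.8 and rate 3.8→14.8.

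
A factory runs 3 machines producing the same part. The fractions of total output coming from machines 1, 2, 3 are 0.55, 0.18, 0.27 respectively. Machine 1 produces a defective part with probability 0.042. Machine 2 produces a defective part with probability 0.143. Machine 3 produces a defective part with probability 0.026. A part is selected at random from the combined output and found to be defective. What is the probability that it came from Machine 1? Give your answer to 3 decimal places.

Posterior probability ≈ 0.414

Tabulate prior·likelihood by source: [1] prior 0.55, lik 0.042, product 0.02310; [2] prior 0.18, lik 0.143, product 0.02574; [3] prior 0.27, lik 0.026, product 0.007020.
Normalizing constant = 0.055860; the posterior for Machine 1 is its product over the sum, 0.02310/0.055860 = 0.414.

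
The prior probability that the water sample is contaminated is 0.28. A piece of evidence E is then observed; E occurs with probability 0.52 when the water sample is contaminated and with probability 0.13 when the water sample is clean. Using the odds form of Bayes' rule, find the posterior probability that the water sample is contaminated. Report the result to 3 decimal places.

Prior odds = 0.28/(1−0.28) = 0.38889. In log-odds, ln(0.38889) = -0.94446.
Add log likelihood ratio: ln(4.0000) = 1.3863.
Posterior log-odds = 0.44183, so posterior odds = exp(0.44183) = 1.5556. Converting, P(H|E) = 1.5556/2.5556 = 0.609.

Posterior probability ≈ 0.609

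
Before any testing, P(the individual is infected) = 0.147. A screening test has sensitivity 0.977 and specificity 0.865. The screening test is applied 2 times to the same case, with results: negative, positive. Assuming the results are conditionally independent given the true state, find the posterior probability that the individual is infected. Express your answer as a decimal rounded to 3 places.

Posterior P(H) ≈ 0.032

With H the event that the individual is infected, the joint likelihood of the observed sequence is P(data|H) = 0.023·0.977 = 0.022471 and P(data|¬H) = 0.865·0.135 = 0.11678.
Bayes: P(H|data) = 0.147·0.022471 / (0.147·0.022471 + 0.853·0.11678) = 0.0033032/0.10291 = 0.0321.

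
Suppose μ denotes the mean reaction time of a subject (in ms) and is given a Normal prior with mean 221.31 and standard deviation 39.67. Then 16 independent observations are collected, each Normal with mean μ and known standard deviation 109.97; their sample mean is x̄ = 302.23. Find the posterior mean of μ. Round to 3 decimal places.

With known σ, the Normal prior is conjugate. Weight on the data is w = (n/σ²)/(n/σ² + 1/τ₀²) = 0.00132304/(0.00132304+0.00063544) = 0.67554.
Posterior mean = w·x̄ + (1−w)·μ₀ = 0.67554·302.23 + 0.32446·221.31 = 275.975.

Posterior mean ≈ 275.975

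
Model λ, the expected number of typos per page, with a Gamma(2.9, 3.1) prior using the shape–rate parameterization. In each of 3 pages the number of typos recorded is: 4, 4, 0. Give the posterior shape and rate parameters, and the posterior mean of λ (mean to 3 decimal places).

Posterior: Gamma(shape=10.9, rate=6.1); mean ≈ 1.787

The Poisson likelihood adds the total count to the shape and the number of exposure periods to the rate. Here ∑xᵢ = 8 and n = 3, so shape 2.9→10.9 and rate 3.1→6.1.
E[λ | data] = 10.9/6.1 = 1.787.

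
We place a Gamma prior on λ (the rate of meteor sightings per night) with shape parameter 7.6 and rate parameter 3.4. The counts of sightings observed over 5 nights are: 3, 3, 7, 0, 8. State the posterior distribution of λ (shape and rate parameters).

Posterior: Gamma(shape=28.6, rate=8.4)

Total count ∑xᵢ = 21 over n = 5 nights.
Gamma is conjugate to the Poisson likelihood: posterior is Gamma(shape = 7.6+21 = 28.6, rate = 3.4+5 = 8.4).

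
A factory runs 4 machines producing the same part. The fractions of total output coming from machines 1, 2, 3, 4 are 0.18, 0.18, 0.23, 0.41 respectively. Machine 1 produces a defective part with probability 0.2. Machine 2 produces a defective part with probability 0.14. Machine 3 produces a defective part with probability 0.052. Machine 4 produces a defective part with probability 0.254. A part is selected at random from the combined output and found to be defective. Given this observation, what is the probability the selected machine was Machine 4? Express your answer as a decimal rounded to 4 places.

Posterior probability ≈ 0.5874

Tabulate prior·likelihood by source: [1] prior 0.18, lik 0.2, product 0.03600; [2] prior 0.18, lik 0.14, product 0.02520; [3] prior 0.23, lik 0.052, product 0.01196; [4] prior 0.41, lik 0.254, product 0.1041.
Normalizing constant = 0.17730; the posterior for Machine 4 is its product over the sum, 0.1041/0.17730 = 0.5874.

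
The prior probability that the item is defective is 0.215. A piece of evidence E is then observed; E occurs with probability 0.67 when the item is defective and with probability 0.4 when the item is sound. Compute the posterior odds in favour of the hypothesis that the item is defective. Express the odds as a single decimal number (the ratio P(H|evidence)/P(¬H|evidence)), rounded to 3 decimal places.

Prior odds = 0.215/(1−0.215) = 0.27389.
Likelihood ratio for E = 0.67/0.4 = 1.6750.
Posterior odds = prior odds × LR = 0.45876.

Posterior odds ≈ 0.459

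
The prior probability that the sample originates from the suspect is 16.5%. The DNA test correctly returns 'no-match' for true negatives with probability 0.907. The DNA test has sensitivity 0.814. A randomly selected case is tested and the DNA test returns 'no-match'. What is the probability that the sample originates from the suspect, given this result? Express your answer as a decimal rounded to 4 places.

Let H be the event that the sample originates from the suspect. P(H) = 0.165, so P(¬H) = 0.835. With E the 'no-match' result, P(E|H) = 0.186 and P(E|¬H) = 0.907.
P(E) = 0.186·0.165 + 0.907·0.835 = 0.030690 + 0.75735 = 0.78804.
By Bayes' theorem, P(H|E) = 0.030690 / 0.78804 = 0.0389.

P(H | E) ≈ 0.0389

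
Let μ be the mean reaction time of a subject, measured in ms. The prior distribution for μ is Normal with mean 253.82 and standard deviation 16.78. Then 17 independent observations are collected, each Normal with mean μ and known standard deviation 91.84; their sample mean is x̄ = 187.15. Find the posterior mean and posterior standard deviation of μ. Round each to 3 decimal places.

Prior precision 1/τ₀² = 1/16.78² = 0.00355153; data precision n/σ² = 17/91.84² = 0.00201551.
Posterior precision = 0.00355153 + 0.00201551 = 0.00556705, giving posterior SD = 1/√0.00556705 = 13.403.
Posterior mean = (0.00355153·253.82 + 0.00201551·187.15) / 0.00556705 = 229.683.

Posterior mean ≈ 229.683; posterior SD ≈ 13.403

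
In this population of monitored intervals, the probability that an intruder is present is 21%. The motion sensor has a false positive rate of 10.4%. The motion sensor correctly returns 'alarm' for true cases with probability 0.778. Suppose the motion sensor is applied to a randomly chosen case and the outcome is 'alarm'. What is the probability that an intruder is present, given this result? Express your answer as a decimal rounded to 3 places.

P(H | E) ≈ 0.665

Write H for 'an intruder is present'. Prior odds H:¬H = 0.21/0.79 = 0.26582. For the 'alarm' outcome, the likelihood ratio is 0.778/0.104 = 7.4808.
Posterior odds = 0.26582 × 7.4808 = 1.9886, so P(H|E) = 1.9886/(1+1.9886) = 0.665.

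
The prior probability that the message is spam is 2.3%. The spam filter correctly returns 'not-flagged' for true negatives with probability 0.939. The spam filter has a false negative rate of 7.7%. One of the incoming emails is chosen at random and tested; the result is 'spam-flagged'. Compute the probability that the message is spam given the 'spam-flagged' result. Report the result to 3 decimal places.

Let H be the event that the message is spam. P(H) = 0.023, so P(¬H) = 0.977. With E the 'spam-flagged' result, P(E|H) = 0.923 and P(E|¬H) = 0.061.
P(E) = 0.923·0.023 + 0.061·0.977 = 0.021229 + 0.059597 = 0.080826.
By Bayes' theorem, P(H|E) = 0.021229 / 0.080826 = 0.263.

P(H | E) ≈ 0.263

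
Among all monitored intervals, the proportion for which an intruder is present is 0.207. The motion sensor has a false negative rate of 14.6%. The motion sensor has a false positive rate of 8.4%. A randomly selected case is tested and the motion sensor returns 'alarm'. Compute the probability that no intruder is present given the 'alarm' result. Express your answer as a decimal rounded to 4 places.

P(¬H | E) ≈ 0.2737

Write H for 'an intruder is present'. Prior odds H:¬H = 0.207/0.793 = 0.26103. For the 'alarm' outcome, the likelihood ratio is 0.854/0.084 = 10.167.
Posterior odds = 0.26103 × 10.167 = 2.6538, so P(H|E) = 2.6538/(1+2.6538) = 0.7263. Then P(¬H|E) = 1 − 0.7263 = 0.2737.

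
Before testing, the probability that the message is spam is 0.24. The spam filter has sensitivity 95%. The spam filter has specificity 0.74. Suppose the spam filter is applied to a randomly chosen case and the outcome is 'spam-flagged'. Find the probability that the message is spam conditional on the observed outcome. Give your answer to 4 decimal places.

P(H | E) ≈ 0.5357

Let H be the event that the message is spam. P(H) = 0.24, so P(¬H) = 0.76. With E the 'spam-flagged' result, P(E|H) = 0.95 and P(E|¬H) = 0.26.
P(E) = 0.95·0.24 + 0.26·0.76 = 0.22800 + 0.19760 = 0.42560.
By Bayes' theorem, P(H|E) = 0.22800 / 0.42560 = 0.5357.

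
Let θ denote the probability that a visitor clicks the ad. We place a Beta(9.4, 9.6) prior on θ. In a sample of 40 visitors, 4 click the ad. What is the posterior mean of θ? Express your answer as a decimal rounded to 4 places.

Posterior mean ≈ 0.2271

Observing 4 successes and 36 failures updates Beta(9.4, 9.6) by adding the success and failure counts to the two shape parameters: α = 9.4+4 = 13.4, β = 9.6+36 = 45.6.
Posterior mean = α/(α+β) = 13.4/59 = 0.2271.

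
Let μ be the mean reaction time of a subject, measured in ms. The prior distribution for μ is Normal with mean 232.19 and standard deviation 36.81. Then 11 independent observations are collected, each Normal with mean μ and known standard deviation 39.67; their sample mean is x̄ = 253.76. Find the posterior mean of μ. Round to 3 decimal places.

Prior precision 1/τ₀² = 1/36.81² = 0.00073802; data precision n/σ² = 11/39.67² = 0.00698986.
Posterior precision = 0.00073802 + 0.00698986 = 0.00772788.
Posterior mean = (0.00073802·232.19 + 0.00698986·253.76) / 0.00772788 = 251.700.

Posterior mean ≈ 251.700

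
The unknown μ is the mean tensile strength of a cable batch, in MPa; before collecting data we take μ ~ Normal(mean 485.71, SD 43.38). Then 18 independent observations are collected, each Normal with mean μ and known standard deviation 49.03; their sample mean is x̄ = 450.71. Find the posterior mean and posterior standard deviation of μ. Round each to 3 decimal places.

With known σ, the Normal prior is conjugate. Weight on the data is w = (n/σ²)/(n/σ² + 1/τ₀²) = 0.00748770/(0.00748770+0.00053140) = 0.93373.
Posterior mean = w·x̄ + (1−w)·μ₀ = 0.93373·450.71 + 0.066267·485.71 = 453.029. Posterior variance = 1/(0.00748770+0.00053140) = 124.702, so SD = 11.167.

Posterior mean ≈ 453.029; posterior SD ≈ 11.167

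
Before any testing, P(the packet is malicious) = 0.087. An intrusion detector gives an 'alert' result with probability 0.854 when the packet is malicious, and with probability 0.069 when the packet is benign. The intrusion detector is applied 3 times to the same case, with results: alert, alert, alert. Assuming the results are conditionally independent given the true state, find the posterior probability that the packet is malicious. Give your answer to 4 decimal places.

With H the event that the packet is malicious, the joint likelihood of the observed sequence is P(data|H) = 0.854·0.854·0.854 = 0.62284 and P(data|¬H) = 0.069·0.069·0.069 = 0.00032851.
Bayes: P(H|data) = 0.087·0.62284 / (0.087·0.62284 + 0.913·0.00032851) = 0.054187/0.054487 = 0.9945.

Posterior P(H) ≈ 0.9945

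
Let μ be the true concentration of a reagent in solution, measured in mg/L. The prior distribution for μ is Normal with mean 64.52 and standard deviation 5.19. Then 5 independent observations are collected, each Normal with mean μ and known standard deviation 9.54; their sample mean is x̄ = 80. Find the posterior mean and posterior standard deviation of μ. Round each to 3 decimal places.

Prior precision 1/τ₀² = 1/5.19² = 0.0371249; data precision n/σ² = 5/9.54² = 0.0549381.
Posterior precision = 0.0371249 + 0.0549381 = 0.0920630, giving posterior SD = 1/√0.0920630 = 3.296.
Posterior mean = (0.0371249·64.52 + 0.0549381·80) / 0.0920630 = 73.758.

Posterior mean ≈ 73.758; posterior SD ≈ 3.296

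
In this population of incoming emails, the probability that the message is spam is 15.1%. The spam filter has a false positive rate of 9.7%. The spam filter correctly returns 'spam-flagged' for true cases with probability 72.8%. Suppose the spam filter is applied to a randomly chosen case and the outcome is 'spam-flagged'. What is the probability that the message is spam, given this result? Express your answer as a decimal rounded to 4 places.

P(H | E) ≈ 0.5717

Let H be the event that the message is spam. P(H) = 0.151, so P(¬H) = 0.849. With E the 'spam-flagged' result, P(E|H) = 0.728 and P(E|¬H) = 0.097.
P(E) = 0.728·0.151 + 0.097·0.849 = 0.10993 + 0.082353 = 0.19228.
By Bayes' theorem, P(H|E) = 0.10993 / 0.19228 = 0.5717.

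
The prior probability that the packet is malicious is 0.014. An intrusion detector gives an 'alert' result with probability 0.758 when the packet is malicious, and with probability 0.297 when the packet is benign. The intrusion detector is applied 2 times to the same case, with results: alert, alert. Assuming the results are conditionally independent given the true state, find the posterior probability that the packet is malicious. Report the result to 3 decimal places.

Posterior P(H) ≈ 0.085

With H the event that the packet is malicious, the joint likelihood of the observed sequence is P(data|H) = 0.758·0.758 = 0.57456 and P(data|¬H) = 0.297·0.297 = 0.088209.
Bayes: P(H|data) = 0.014·0.57456 / (0.014·0.57456 + 0.986·0.088209) = 0.0080439/0.095018 = 0.0847.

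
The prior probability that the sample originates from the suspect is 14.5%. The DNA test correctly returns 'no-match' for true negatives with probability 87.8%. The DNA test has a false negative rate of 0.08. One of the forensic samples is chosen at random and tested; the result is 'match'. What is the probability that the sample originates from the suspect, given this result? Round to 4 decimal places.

P(H | E) ≈ 0.5612

Write H for 'the sample originates from the suspect'. Prior odds H:¬H = 0.145/0.855 = 0.16959. For the 'match' outcome, the likelihood ratio is 0.92/0.122 = 7.5410.
Posterior odds = 0.16959 × 7.5410 = 1.2789, so P(H|E) = 1.2789/(1+1.2789) = 0.5612.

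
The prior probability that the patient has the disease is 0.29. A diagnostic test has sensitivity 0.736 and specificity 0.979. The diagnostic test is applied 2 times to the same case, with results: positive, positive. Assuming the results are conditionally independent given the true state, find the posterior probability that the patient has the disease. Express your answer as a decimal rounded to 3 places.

Posterior P(H) ≈ 0.998

Let H be the event that the patient has the disease; start with P(H) = 0.29. P('positive'|H) = 0.736, P('positive'|¬H) = 0.021.
Update on result 1 ('positive'): P(H) ← 0.736·0.2900 / (0.736·0.2900 + 0.021·0.7100) = 0.21344/0.22835 = 0.9347.
Update on result 2 ('positive'): P(H) ← 0.736·0.9347 / (0.736·0.9347 + 0.021·0.0653) = 0.68794/0.68931 = 0.9980.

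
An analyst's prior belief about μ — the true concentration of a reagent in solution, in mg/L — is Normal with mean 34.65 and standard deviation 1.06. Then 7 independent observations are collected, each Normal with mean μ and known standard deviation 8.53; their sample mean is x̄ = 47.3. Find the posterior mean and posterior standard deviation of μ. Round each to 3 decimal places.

With known σ, the Normal prior is conjugate. Weight on the data is w = (n/σ²)/(n/σ² + 1/τ₀²) = 0.0962055/(0.0962055+0.889996) = 0.097552.
Posterior mean = w·x̄ + (1−w)·μ₀ = 0.097552·47.3 + 0.90245·34.65 = 35.884. Posterior variance = 1/(0.0962055+0.889996) = 1.01399, so SD = 1.007.

Posterior mean ≈ 35.884; posterior SD ≈ 1.007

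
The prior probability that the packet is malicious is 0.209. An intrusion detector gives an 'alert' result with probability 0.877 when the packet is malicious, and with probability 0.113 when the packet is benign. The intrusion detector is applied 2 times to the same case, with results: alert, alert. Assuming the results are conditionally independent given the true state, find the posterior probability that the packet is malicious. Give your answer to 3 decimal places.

Let H be the event that the packet is malicious; start with P(H) = 0.209. P('alert'|H) = 0.877, P('alert'|¬H) = 0.113.
Update on result 1 ('alert'): P(H) ← 0.877·0.2090 / (0.877·0.2090 + 0.113·0.7910) = 0.18329/0.27268 = 0.6722.
Update on result 2 ('alert'): P(H) ← 0.877·0.6722 / (0.877·0.6722 + 0.113·0.3278) = 0.58952/0.62656 = 0.9409.

Posterior P(H) ≈ 0.941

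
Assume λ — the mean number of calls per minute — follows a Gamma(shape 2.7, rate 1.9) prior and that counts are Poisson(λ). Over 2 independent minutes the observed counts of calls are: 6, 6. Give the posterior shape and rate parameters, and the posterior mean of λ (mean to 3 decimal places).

Total count ∑xᵢ = 12 over n = 2 minutes.
Gamma is conjugate to the Poisson likelihood: posterior is Gamma(shape = 2.7+12 = 14.7, rate = 1.9+2 = 3.9).
E[λ | data] = 14.7/3.9 = 3.769.

Posterior: Gamma(shape=14.7, rate=3.9); mean ≈ 3.769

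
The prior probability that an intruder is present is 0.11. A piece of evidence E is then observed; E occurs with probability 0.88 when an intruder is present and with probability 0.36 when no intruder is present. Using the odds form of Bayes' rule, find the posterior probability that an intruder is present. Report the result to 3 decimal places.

Prior odds = 0.11/(1−0.11) = 0.12360. In log-odds, ln(0.12360) = -2.0907.
Add log likelihood ratio: ln(2.4444) = 0.89382.
Posterior log-odds = -1.1969, so posterior odds = exp(-1.1969) = 0.30212. Converting, P(H|E) = 0.30212/1.3021 = 0.232.

Posterior probability ≈ 0.232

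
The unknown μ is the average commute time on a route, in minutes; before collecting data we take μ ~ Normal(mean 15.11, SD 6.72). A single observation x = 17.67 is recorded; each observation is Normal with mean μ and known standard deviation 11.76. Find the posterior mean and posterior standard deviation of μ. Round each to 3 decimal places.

Prior precision 1/τ₀² = 1/6.72² = 0.0221443; data precision n/σ² = 1/11.76² = 0.00723078.
Posterior precision = 0.0221443 + 0.00723078 = 0.0293751, giving posterior SD = 1/√0.0293751 = 5.835.
Posterior mean = (0.0221443·15.11 + 0.00723078·17.67) / 0.0293751 = 15.740.

Posterior mean ≈ 15.740; posterior SD ≈ 5.835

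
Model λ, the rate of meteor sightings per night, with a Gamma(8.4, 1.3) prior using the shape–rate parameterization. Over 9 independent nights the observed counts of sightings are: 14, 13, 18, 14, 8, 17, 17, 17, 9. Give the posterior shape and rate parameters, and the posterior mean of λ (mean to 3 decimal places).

Posterior: Gamma(shape=135.4, rate=10.3); mean ≈ 13.146

The Poisson likelihood adds the total count to the shape and the number of exposure periods to the rate. Here ∑xᵢ = 127 and n = 9, so shape 8.4→135.4 and rate 1.3→10.3.
Posterior mean = shape/rate = 135.4/10.3 = 13.146.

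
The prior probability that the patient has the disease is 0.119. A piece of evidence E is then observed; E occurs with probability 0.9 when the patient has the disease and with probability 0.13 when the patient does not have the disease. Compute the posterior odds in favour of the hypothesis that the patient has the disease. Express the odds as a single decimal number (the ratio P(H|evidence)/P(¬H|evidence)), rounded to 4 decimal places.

Posterior odds ≈ 0.9351

Prior odds = 0.119/(1−0.119) = 0.13507.
Likelihood ratio for E = 0.9/0.13 = 6.9231.
Posterior odds = prior odds × LR = 0.93513.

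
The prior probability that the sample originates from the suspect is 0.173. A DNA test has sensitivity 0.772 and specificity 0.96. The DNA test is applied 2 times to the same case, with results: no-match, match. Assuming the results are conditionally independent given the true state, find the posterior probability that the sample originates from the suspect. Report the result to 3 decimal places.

Posterior P(H) ≈ 0.490

With H the event that the sample originates from the suspect, the joint likelihood of the observed sequence is P(data|H) = 0.228·0.772 = 0.17602 and P(data|¬H) = 0.96·0.04 = 0.038400.
Bayes: P(H|data) = 0.173·0.17602 / (0.173·0.17602 + 0.827·0.038400) = 0.030451/0.062208 = 0.4895.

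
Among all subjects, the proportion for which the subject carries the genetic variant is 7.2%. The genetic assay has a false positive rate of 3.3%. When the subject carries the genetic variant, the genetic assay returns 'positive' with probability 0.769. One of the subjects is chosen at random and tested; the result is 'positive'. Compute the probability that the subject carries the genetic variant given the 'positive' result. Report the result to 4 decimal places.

Let H be the event that the subject carries the genetic variant. P(H) = 0.072, so P(¬H) = 0.928. With E the 'positive' result, P(E|H) = 0.769 and P(E|¬H) = 0.033.
P(E) = 0.769·0.072 + 0.033·0.928 = 0.055368 + 0.030624 = 0.085992.
By Bayes' theorem, P(H|E) = 0.055368 / 0.085992 = 0.6439.

P(H | E) ≈ 0.6439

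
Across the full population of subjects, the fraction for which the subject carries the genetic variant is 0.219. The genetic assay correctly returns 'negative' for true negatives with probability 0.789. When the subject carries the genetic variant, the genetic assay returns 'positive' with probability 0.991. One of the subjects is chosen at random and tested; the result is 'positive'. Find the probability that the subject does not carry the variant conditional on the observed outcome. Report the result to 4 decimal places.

Write H for 'the subject carries the genetic variant'. Prior odds H:¬H = 0.219/0.781 = 0.28041. For the 'positive' outcome, the likelihood ratio is 0.991/0.211 = 4.6967.
Posterior odds = 0.28041 × 4.6967 = 1.3170, so P(H|E) = 1.3170/(1+1.3170) = 0.5684. Then P(¬H|E) = 1 − 0.5684 = 0.4316.

P(¬H | E) ≈ 0.4316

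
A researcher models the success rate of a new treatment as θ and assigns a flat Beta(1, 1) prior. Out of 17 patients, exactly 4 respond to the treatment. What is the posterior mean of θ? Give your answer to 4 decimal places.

The binomial likelihood is conjugate to the Beta prior: with 4 successes and 13 failures, the posterior is Beta(1+4, 1+13) = Beta(5, 14).
Posterior mean = α/(α+β) = 5/19 = 0.2632.

Posterior mean ≈ 0.2632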